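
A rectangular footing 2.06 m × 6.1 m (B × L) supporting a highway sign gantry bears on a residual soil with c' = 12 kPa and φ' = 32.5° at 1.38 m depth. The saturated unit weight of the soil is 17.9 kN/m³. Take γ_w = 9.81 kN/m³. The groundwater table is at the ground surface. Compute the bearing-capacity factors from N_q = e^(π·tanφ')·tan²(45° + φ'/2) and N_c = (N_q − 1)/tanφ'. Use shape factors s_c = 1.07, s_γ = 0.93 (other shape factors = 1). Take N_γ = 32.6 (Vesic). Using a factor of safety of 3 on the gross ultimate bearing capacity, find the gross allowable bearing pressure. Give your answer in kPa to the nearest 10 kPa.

q_all ≈ 330 kPa

N_q = e^(π·tan32.5°)·tan²(61.25°) = 24.58; N_c = (N_q − 1)/tanφ' = 37.02.
With the water table at the surface the whole profile is submerged: γ' = 17.9 − 9.81 = 8.09 kN/m³, so q = γ'·D_f = 11.164 kPa; the same γ' applies in the ½γBN_γ term.
q_ult = c·N_c·s_c + q·N_q + 0.5·γ·B·N_γ·s_γ
     = 12 × 37.02 × 1.07 + 11.164 × 24.585 + 0.5 × 8.09 × 2.06 × 32.6 × 0.93
     = 475.34 + 274.47 + 252.63 = 1002.4 kPa.
q_all = 1002.4 / 3 = 334.15 kPa.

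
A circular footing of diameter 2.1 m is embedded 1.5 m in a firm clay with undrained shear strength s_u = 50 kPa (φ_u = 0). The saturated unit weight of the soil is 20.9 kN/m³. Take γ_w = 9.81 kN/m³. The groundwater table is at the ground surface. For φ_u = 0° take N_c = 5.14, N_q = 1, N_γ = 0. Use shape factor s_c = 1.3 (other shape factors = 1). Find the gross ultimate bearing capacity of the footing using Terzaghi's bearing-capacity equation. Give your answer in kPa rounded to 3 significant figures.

q_ult ≈ 351 kPa

With the water table at the surface the whole profile is submerged: γ' = 20.9 − 9.81 = 11.09 kN/m³, so q = γ'·D_f = 16.635 kPa.
q_ult = c·N_c·s_c + q·N_q
     = 50 × 5.14 × 1.3 + 16.635 × 1
     = 334.1 + 16.635 = 350.74 kPa.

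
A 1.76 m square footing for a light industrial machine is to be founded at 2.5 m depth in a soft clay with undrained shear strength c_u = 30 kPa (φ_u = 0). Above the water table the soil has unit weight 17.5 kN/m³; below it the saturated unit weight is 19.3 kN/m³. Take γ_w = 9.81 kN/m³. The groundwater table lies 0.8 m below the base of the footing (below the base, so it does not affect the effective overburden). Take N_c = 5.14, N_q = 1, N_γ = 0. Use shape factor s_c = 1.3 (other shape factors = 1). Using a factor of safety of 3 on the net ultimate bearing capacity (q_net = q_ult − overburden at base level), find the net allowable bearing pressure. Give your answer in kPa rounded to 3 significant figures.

q_all(net) ≈ 66.8 kPa

Effective surcharge at the founding depth q = γ·D_f = 17.5 × 2.5 = 43.75 kPa.
q_ult = c·N_c·s_c + q·N_q
     = 30 × 5.14 × 1.3 + 43.75 × 1
     = 200.46 + 43.75 = 244.21 kPa.
q_net = 244.21 − 43.75 = 200.46 kPa.
q_all(net) = 200.46 / 3 = 66.82 kPa.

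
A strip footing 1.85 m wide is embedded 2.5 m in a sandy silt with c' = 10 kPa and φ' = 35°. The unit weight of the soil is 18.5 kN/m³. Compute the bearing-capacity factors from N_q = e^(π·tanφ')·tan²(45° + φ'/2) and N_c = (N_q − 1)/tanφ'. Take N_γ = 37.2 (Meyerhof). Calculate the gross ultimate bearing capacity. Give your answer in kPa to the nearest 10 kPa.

tan35° = 0.7002, so N_q = e^(π×0.7002)·tan²(62.5°) = 9.023 × 3.69 = 33.3.
N_c = (33.3 − 1)/tan35° = 46.12.
Effective surcharge at the founding depth q = γ·D_f = 18.5 × 2.5 = 46.25 kPa.
q_ult = c·N_c + q·N_q + 0.5·γ·B·N_γ
     = 10 × 46.124 + 46.25 × 33.296 + 0.5 × 18.5 × 1.85 × 37.2
     = 461.24 + 1539.9 + 636.59 = 2637.8 kPa.

q_ult ≈ 2640 kPa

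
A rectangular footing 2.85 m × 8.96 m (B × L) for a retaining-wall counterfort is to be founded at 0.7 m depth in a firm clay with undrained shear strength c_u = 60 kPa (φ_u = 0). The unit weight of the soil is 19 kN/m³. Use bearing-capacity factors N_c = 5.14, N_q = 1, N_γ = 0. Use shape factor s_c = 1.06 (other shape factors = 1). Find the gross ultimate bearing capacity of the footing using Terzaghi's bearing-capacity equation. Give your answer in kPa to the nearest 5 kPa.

Overburden at base level: q = 19 × 0.7 = 13.3 kPa.
Cohesion term c·N_c·s_c = 60 × 5.14 × 1.06 = 326.9 kPa; surcharge term q·N_q = 13.3 × 1 = 13.3 kPa.
q_ult = 326.9 + 13.3 = 340.2 kPa.

q_ult ≈ 340 kPa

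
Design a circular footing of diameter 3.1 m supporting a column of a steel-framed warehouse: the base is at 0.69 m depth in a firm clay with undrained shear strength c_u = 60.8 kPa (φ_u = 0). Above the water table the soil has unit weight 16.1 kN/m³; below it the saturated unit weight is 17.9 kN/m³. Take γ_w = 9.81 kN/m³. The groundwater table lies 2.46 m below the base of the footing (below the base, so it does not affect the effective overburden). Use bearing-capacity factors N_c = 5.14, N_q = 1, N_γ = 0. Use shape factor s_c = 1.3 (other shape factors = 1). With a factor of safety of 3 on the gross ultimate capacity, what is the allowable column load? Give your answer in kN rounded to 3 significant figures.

P_all ≈ 1050 kN

q = γ·D_f = 16.1 × 0.69 = 11.109 kPa.
c·N_c·s_c = 60.8 × 5.14 × 1.3 = 406.27 kPa
q·N_q = 11.109 × 1 = 11.109 kPa
q_ult = 406.27 + 11.109 = 417.37 kPa.
Gross allowable pressure q_all = 417.37 / 3 = 139.12 kPa.
Footing area = 7.5477 m², so allowable column load = 139.12 × 7.5477 = 1050.1 kN.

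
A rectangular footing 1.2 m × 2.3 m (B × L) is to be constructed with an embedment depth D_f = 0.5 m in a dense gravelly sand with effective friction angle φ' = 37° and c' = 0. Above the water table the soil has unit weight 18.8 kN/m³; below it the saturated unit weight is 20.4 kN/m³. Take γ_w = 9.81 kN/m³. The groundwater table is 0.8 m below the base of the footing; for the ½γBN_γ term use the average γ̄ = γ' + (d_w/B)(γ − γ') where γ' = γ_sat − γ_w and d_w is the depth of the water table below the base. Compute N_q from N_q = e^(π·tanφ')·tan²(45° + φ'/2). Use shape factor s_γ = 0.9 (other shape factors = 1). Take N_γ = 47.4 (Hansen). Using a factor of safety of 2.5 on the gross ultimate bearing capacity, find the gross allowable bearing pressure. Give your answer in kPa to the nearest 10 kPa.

N_q = e^(π·tan37°)·tan²(63.5°) = 42.92.
q = γ·D_f = 18.8 × 0.5 = 9.4 kPa.
γ' = 10.59 kN/m³; averaging over the depth B below the base, γ̄ = γ' + (d_w/B)(γ − γ') = 16.063 kN/m³.
q·N_q = 9.4 × 42.92 = 403.45 kPa
0.5·γ·B·N_γ·s_γ = 0.5 × 16.063 × 1.2 × 47.4 × 0.9 = 411.16 kPa
q_ult = 403.45 + 411.16 = 814.6 kPa.
q_all = 814.6 / 2.5 = 325.84 kPa.

q_all ≈ 330 kPa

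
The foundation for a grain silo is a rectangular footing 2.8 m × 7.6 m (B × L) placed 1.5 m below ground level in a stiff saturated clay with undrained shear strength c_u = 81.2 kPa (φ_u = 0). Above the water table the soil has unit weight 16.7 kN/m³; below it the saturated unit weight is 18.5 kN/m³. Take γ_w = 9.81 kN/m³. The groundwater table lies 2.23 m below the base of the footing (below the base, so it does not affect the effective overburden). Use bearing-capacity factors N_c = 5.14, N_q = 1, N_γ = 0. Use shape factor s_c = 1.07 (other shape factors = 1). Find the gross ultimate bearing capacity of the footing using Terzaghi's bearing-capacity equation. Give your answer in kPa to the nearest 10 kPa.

q = γ·D_f = 16.7 × 1.5 = 25.05 kPa.
c·N_c·s_c = 81.2 × 5.14 × 1.07 = 446.58 kPa
q·N_q = 25.05 × 1 = 25.05 kPa
q_ult = 446.58 + 25.05 = 471.63 kPa.

q_ult ≈ 470 kPa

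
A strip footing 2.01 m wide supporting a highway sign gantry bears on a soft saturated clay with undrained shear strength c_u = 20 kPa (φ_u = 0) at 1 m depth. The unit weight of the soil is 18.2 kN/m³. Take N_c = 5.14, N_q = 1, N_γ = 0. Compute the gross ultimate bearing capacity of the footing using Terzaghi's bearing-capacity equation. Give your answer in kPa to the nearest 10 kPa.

q = γ·D_f = 18.2 × 1 = 18.2 kPa.
c·N_c = 20 × 5.14 = 102.8 kPa
q·N_q = 18.2 × 1 = 18.2 kPa
q_ult = 102.8 + 18.2 = 121 kPa.

q_ult ≈ 120 kPa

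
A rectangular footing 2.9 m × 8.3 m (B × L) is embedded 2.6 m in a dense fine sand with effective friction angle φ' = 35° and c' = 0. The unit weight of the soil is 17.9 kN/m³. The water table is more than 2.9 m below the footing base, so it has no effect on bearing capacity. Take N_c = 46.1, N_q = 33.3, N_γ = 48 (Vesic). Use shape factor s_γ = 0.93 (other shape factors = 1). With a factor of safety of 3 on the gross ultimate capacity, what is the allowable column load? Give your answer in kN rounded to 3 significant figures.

Overburden at base level: q = 17.9 × 2.6 = 46.54 kPa.
Surcharge term q·N_q = 46.54 × 33.3 = 1549.8 kPa; self-weight term 0.5·γ·B·N_γ·s_γ = 0.5 × 17.9 × 2.9 × 48 × 0.93 = 1158.6 kPa.
q_ult = 1549.8 + 1158.6 = 2708.4 kPa.
Gross allowable pressure q_all = 2708.4 / 3 = 902.8 kPa.
Footing area = 24.07 m², so allowable column load = 902.8 × 24.07 = 21731 kN.

P_all ≈ 21700 kN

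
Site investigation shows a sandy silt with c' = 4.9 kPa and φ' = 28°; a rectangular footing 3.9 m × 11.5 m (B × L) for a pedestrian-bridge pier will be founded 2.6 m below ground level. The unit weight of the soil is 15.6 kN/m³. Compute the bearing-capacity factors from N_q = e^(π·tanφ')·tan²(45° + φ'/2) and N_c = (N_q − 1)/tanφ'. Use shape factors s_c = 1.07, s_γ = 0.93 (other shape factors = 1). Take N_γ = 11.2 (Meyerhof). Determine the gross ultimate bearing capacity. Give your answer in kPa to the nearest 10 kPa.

tan28° = 0.5317, so N_q = e^(π×0.5317)·tan²(59°) = 5.314 × 2.77 = 14.72.
N_c = (14.72 − 1)/tan28° = 25.8.
Overburden at base level: q = 15.6 × 2.6 = 40.56 kPa.
Cohesion term c·N_c·s_c = 4.9 × 25.803 × 1.07 = 135.29 kPa; surcharge term q·N_q = 40.56 × 14.72 = 597.04 kPa; self-weight term 0.5·γ·B·N_γ·s_γ = 0.5 × 15.6 × 3.9 × 11.2 × 0.93 = 316.85 kPa.
q_ult = 135.29 + 597.04 + 316.85 = 1049.2 kPa.

q_ult ≈ 1050 kPa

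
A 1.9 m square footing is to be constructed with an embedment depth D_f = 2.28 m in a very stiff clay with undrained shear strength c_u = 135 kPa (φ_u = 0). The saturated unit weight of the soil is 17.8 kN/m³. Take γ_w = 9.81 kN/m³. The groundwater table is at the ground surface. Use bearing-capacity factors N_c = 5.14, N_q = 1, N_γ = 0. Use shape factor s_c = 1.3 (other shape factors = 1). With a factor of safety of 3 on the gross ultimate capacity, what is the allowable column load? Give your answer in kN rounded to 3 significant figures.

Water table at ground surface, so effective unit weight γ' = 17.8 − 9.81 = 7.99 kN/m³ is used throughout; overburden q = 7.99 × 2.28 = 18.217 kPa.
Cohesion term c·N_c·s_c = 135 × 5.14 × 1.3 = 902.07 kPa; surcharge term q·N_q = 18.217 × 1 = 18.217 kPa.
q_ult = 902.07 + 18.217 = 920.29 kPa.
Gross allowable pressure q_all = 920.29 / 3 = 306.76 kPa.
Footing area = 3.61 m², so allowable column load = 306.76 × 3.61 = 1107.4 kN.

P_all ≈ 1110 kN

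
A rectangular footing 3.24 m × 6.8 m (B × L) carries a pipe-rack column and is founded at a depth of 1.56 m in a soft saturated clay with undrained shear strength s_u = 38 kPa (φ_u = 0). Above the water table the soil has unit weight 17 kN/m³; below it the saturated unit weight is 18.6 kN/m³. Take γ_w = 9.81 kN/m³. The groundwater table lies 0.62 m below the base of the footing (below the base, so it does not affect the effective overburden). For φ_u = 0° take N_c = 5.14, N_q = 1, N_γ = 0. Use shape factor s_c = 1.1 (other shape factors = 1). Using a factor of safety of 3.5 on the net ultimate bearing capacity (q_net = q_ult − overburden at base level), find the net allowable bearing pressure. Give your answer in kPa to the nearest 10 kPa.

q = γ·D_f = 17 × 1.56 = 26.52 kPa.
c·N_c·s_c = 38 × 5.14 × 1.1 = 214.85 kPa
q·N_q = 26.52 × 1 = 26.52 kPa
q_ult = 214.85 + 26.52 = 241.37 kPa.
q_net = 241.37 − 26.52 = 214.85 kPa.
q_all(net) = 214.85 / 3.5 = 61.386 kPa.

q_all(net) ≈ 60 kPa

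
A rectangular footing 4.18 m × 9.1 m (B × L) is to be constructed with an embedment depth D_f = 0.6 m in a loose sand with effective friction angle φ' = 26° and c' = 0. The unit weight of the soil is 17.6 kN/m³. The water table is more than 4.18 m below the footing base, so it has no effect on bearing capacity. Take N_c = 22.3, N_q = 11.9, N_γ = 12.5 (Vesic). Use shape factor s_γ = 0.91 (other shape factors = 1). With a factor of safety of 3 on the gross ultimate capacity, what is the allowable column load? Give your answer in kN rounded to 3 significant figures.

P_all ≈ 6900 kN

q = γ·D_f = 17.6 × 0.6 = 10.56 kPa.
q·N_q = 10.56 × 11.9 = 125.66 kPa
0.5·γ·B·N_γ·s_γ = 0.5 × 17.6 × 4.18 × 12.5 × 0.91 = 418.42 kPa
q_ult = 125.66 + 418.42 = 544.08 kPa.
Gross allowable pressure q_all = 544.08 / 3 = 181.36 kPa.
Footing area = 38.038 m², so allowable column load = 181.36 × 38.038 = 6898.6 kN.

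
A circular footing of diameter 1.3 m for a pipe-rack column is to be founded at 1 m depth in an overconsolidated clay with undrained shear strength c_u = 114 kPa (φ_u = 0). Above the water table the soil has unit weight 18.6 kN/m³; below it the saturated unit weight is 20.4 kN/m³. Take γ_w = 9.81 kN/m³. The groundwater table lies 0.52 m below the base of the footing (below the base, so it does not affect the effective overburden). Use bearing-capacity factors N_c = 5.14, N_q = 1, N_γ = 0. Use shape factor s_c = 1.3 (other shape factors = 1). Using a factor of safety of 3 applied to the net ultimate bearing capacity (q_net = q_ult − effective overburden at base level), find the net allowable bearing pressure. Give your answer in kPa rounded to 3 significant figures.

q_all(net) ≈ 254 kPa

Effective surcharge at the founding depth q = γ·D_f = 18.6 × 1 = 18.6 kPa.
q_ult = c·N_c·s_c + q·N_q
     = 114 × 5.14 × 1.3 + 18.6 × 1
     = 761.75 + 18.6 = 780.35 kPa.
Net ultimate: q_net = 780.35 − 18.6 = 761.75 kPa.
q_all(net) = 761.75 / 3 = 253.92 kPa.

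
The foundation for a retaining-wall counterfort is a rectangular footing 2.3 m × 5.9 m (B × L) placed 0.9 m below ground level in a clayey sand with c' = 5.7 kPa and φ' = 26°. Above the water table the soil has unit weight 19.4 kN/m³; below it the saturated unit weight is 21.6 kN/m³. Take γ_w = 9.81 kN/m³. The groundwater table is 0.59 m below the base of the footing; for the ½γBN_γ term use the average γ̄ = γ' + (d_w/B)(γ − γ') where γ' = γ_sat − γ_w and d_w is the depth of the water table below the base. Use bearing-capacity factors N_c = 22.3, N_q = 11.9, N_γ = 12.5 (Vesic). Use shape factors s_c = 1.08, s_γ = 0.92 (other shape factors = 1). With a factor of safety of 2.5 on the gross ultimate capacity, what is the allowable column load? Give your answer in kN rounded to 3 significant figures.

Overburden at base level: q = 19.4 × 0.9 = 17.46 kPa.
The water table is 0.59 m below the base (< B = 2.3 m), so the ½γBN_γ term uses γ̄ = γ' + (d_w/B)(γ − γ') = 11.79 + (0.59/2.3)(19.4 − 11.79) = 13.742 kN/m³.
Cohesion term c·N_c·s_c = 5.7 × 22.3 × 1.08 = 137.28 kPa; surcharge term q·N_q = 17.46 × 11.9 = 207.77 kPa; self-weight term 0.5·γ·B·N_γ·s_γ = 0.5 × 13.742 × 2.3 × 12.5 × 0.92 = 181.74 kPa.
q_ult = 137.28 + 207.77 + 181.74 = 526.79 kPa.
Gross allowable pressure q_all = 526.79 / 2.5 = 210.72 kPa.
Footing area = 13.57 m², so allowable column load = 210.72 × 13.57 = 2859.4 kN.

P_all ≈ 2860 kN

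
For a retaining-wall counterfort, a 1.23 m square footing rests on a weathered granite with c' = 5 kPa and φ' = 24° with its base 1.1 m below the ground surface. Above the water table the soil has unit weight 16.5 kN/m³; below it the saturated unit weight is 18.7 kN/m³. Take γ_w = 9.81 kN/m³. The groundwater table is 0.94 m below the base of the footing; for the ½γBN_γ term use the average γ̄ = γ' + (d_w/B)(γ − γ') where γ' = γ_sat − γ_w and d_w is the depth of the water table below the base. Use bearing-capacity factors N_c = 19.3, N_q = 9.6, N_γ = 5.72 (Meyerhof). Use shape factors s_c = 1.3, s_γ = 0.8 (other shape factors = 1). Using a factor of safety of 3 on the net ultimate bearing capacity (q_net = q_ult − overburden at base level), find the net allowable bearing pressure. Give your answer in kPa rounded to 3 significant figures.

q_all(net) ≈ 108 kPa

Overburden at base level: q = 16.5 × 1.1 = 18.15 kPa.
The water table is 0.94 m below the base (< B = 1.23 m), so the ½γBN_γ term uses γ̄ = γ' + (d_w/B)(γ − γ') = 8.89 + (0.94/1.23)(16.5 − 8.89) = 14.706 kN/m³.
Cohesion term c·N_c·s_c = 5 × 19.3 × 1.3 = 125.45 kPa; surcharge term q·N_q = 18.15 × 9.6 = 174.24 kPa; self-weight term 0.5·γ·B·N_γ·s_γ = 0.5 × 14.706 × 1.23 × 5.72 × 0.8 = 41.386 kPa.
q_ult = 125.45 + 174.24 + 41.386 = 341.08 kPa.
q_net = 341.08 − 18.15 = 322.93 kPa.
q_all(net) = 322.93 / 3 = 107.64 kPa.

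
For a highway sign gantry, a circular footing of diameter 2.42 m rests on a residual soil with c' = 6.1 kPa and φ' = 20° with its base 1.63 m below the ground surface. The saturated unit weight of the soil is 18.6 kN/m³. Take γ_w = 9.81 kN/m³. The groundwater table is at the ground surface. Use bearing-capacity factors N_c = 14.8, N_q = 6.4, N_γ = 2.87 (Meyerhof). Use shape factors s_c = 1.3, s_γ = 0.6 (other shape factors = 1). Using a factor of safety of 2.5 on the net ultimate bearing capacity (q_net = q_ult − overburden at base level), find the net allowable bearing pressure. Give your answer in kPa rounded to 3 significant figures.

With the water table at the surface the whole profile is submerged: γ' = 18.6 − 9.81 = 8.79 kN/m³, so q = γ'·D_f = 14.328 kPa; the same γ' applies in the ½γBN_γ term.
q_ult = c·N_c·s_c + q·N_q + 0.5·γ·B·N_γ·s_γ
     = 6.1 × 14.8 × 1.3 + 14.328 × 6.4 + 0.5 × 8.79 × 2.42 × 2.87 × 0.6
     = 117.36 + 91.697 + 18.315 = 227.38 kPa.
q_net = 227.38 − 14.328 = 213.05 kPa.
q_all(net) = 213.05 / 2.5 = 85.219 kPa.

q_all(net) ≈ 85.2 kPa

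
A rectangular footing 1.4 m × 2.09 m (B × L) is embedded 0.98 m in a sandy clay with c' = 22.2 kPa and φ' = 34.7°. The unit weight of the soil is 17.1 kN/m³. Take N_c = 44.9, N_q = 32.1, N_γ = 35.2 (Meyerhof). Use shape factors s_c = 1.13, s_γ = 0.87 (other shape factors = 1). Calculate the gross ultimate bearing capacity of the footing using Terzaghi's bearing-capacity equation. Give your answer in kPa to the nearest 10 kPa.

q_ult ≈ 2030 kPa

Overburden at base level: q = 17.1 × 0.98 = 16.758 kPa.
Cohesion term c·N_c·s_c = 22.2 × 44.9 × 1.13 = 1126.4 kPa; surcharge term q·N_q = 16.758 × 32.1 = 537.93 kPa; self-weight term 0.5·γ·B·N_γ·s_γ = 0.5 × 17.1 × 1.4 × 35.2 × 0.87 = 366.57 kPa.
q_ult = 1126.4 + 537.93 + 366.57 = 2030.9 kPa.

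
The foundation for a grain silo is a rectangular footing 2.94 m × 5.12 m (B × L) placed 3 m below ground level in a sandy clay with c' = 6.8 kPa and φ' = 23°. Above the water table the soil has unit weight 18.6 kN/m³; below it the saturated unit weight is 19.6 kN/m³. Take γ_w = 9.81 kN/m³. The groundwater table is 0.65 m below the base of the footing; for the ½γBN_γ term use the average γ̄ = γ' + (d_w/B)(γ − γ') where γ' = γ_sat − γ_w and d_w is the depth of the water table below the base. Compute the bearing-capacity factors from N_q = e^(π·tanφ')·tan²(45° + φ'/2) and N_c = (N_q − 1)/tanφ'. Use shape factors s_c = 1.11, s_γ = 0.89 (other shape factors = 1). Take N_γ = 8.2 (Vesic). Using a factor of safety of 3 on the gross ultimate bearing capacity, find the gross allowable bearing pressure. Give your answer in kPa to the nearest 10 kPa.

q_all ≈ 250 kPa

N_q = e^(π·tan23°)·tan²(56.5°) = 8.66; N_c = (N_q − 1)/tanφ' = 18.05.
Effective surcharge at the founding depth q = γ·D_f = 18.6 × 3 = 55.8 kPa.
With d_w = 0.65 m < B, γ̄ = 9.79 + (0.65/2.94) × (18.6 − 9.79) = 11.738 kN/m³.
q_ult = c·N_c·s_c + q·N_q + 0.5·γ·B·N_γ·s_γ
     = 6.8 × 18.049 × 1.11 + 55.8 × 8.6612 + 0.5 × 11.738 × 2.94 × 8.2 × 0.89
     = 136.23 + 483.29 + 125.92 = 745.45 kPa.
q_all = 745.45 / 3 = 248.48 kPa.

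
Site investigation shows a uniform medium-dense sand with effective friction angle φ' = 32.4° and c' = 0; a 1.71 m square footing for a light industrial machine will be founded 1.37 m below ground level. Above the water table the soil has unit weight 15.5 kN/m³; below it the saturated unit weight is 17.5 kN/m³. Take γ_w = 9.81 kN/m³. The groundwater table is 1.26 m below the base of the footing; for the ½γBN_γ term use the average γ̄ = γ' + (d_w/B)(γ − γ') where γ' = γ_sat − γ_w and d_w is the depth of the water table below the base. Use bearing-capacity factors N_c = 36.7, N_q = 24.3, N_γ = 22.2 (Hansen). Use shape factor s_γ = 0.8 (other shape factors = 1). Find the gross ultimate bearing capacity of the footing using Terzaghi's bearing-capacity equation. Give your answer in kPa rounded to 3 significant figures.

q_ult ≈ 720 kPa

q = γ·D_f = 15.5 × 1.37 = 21.235 kPa.
γ' = 7.69 kN/m³; averaging over the depth B below the base, γ̄ = γ' + (d_w/B)(γ − γ') = 13.445 kN/m³.
q·N_q = 21.235 × 24.3 = 516.01 kPa
0.5·γ·B·N_γ·s_γ = 0.5 × 13.445 × 1.71 × 22.2 × 0.8 = 204.16 kPa
q_ult = 516.01 + 204.16 = 720.17 kPa.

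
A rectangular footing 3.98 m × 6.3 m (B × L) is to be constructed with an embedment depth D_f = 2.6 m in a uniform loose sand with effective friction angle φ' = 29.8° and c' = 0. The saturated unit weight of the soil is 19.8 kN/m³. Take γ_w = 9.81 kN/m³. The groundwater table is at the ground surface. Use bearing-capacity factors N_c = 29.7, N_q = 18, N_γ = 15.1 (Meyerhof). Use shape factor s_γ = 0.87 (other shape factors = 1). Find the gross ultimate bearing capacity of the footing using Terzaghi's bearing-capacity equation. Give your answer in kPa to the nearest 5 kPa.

γ' = 19.8 − 9.81 = 9.99 kN/m³ (submerged throughout). q = 9.99 × 2.6 = 25.974 kPa; the same γ' applies in the ½γBN_γ term.
q·N_q = 25.974 × 18 = 467.53 kPa
0.5·γ·B·N_γ·s_γ = 0.5 × 9.99 × 3.98 × 15.1 × 0.87 = 261.16 kPa
q_ult = 467.53 + 261.16 = 728.7 kPa.

q_ult ≈ 730 kPa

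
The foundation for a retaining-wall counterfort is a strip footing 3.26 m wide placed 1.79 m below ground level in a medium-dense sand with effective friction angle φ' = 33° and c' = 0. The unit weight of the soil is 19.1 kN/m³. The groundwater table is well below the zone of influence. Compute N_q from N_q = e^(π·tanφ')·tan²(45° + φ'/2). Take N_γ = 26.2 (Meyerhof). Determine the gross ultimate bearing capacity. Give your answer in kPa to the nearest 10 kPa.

tan33° = 0.6494, so N_q = e^(π×0.6494)·tan²(61.5°) = 7.692 × 3.392 = 26.09.
Overburden at base level: q = 19.1 × 1.79 = 34.189 kPa.
Surcharge term q·N_q = 34.189 × 26.092 = 892.06 kPa; self-weight term 0.5·γ·B·N_γ = 0.5 × 19.1 × 3.26 × 26.2 = 815.68 kPa.
q_ult = 892.06 + 815.68 = 1707.7 kPa.

q_ult ≈ 1710 kPa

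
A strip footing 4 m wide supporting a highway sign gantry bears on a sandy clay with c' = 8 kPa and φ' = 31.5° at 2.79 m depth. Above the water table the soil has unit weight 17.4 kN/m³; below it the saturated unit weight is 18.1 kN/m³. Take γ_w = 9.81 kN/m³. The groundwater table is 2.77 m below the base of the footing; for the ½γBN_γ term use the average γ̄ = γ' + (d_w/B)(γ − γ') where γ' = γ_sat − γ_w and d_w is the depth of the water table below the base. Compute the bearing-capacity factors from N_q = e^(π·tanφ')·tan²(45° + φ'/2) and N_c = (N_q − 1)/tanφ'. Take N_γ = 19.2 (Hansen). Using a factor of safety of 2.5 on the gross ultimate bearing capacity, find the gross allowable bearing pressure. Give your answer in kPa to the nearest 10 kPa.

N_q = e^(π·tan31.5°)·tan²(60.75°) = 21.86; N_c = (N_q − 1)/tanφ' = 34.04.
Overburden at base level: q = 17.4 × 2.79 = 48.546 kPa.
The water table is 2.77 m below the base (< B = 4 m), so the ½γBN_γ term uses γ̄ = γ' + (d_w/B)(γ − γ') = 8.29 + (2.77/4)(17.4 − 8.29) = 14.599 kN/m³.
Cohesion term c·N_c = 8 × 34.042 = 272.34 kPa; surcharge term q·N_q = 48.546 × 21.861 = 1061.3 kPa; self-weight term 0.5·γ·B·N_γ = 0.5 × 14.599 × 4 × 19.2 = 560.59 kPa.
q_ult = 272.34 + 1061.3 + 560.59 = 1894.2 kPa.
q_all = 1894.2 / 2.5 = 757.68 kPa.

q_all ≈ 760 kPa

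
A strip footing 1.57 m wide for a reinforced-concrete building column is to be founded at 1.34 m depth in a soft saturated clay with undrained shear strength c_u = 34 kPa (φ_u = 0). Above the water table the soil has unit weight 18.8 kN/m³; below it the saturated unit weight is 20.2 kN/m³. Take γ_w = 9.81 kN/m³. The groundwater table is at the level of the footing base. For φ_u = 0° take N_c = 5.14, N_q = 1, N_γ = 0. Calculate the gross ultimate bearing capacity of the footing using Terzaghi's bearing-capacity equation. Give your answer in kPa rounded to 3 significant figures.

Effective surcharge at the founding depth q = γ·D_f = 18.8 × 1.34 = 25.192 kPa.
q_ult = c·N_c + q·N_q
     = 34 × 5.14 + 25.192 × 1
     = 174.76 + 25.192 = 199.95 kPa.

q_ult ≈ 200 kPa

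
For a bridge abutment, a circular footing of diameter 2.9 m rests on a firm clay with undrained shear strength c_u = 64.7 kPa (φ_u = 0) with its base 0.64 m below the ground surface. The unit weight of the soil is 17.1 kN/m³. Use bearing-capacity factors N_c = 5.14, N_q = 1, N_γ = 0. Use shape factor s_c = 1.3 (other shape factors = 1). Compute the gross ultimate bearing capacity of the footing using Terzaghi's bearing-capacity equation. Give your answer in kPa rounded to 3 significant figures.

q_ult ≈ 443 kPa

Overburden at base level: q = 17.1 × 0.64 = 10.944 kPa.
Cohesion term c·N_c·s_c = 64.7 × 5.14 × 1.3 = 432.33 kPa; surcharge term q·N_q = 10.944 × 1 = 10.944 kPa.
q_ult = 432.33 + 10.944 = 443.27 kPa.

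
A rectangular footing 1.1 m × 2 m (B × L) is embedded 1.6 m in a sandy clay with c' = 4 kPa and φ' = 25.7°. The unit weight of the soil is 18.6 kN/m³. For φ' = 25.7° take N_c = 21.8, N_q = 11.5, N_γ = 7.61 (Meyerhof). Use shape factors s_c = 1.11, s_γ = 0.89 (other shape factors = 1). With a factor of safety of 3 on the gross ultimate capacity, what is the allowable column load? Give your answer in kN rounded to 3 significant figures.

P_all ≈ 373 kN

q = γ·D_f = 18.6 × 1.6 = 29.76 kPa.
c·N_c·s_c = 4 × 21.8 × 1.11 = 96.792 kPa
q·N_q = 29.76 × 11.5 = 342.24 kPa
0.5·γ·B·N_γ·s_γ = 0.5 × 18.6 × 1.1 × 7.61 × 0.89 = 69.287 kPa
q_ult = 96.792 + 342.24 + 69.287 = 508.32 kPa.
Gross allowable pressure q_all = 508.32 / 3 = 169.44 kPa.
Footing area = 2.2 m², so allowable column load = 169.44 × 2.2 = 372.77 kN.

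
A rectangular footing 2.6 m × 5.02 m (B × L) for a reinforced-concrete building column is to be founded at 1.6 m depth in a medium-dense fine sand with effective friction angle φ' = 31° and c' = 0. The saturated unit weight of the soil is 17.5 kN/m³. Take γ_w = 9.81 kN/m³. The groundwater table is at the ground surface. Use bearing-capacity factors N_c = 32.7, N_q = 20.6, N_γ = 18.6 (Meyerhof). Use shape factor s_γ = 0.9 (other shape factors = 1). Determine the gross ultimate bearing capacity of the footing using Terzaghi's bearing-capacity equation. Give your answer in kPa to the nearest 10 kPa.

q_ult ≈ 420 kPa

Water table at ground surface, so effective unit weight γ' = 17.5 − 9.81 = 7.69 kN/m³ is used throughout; overburden q = 7.69 × 1.6 = 12.304 kPa; the same γ' applies in the ½γBN_γ term.
Surcharge term q·N_q = 12.304 × 20.6 = 253.46 kPa; self-weight term 0.5·γ·B·N_γ·s_γ = 0.5 × 7.69 × 2.6 × 18.6 × 0.9 = 167.35 kPa.
q_ult = 253.46 + 167.35 = 420.81 kPa.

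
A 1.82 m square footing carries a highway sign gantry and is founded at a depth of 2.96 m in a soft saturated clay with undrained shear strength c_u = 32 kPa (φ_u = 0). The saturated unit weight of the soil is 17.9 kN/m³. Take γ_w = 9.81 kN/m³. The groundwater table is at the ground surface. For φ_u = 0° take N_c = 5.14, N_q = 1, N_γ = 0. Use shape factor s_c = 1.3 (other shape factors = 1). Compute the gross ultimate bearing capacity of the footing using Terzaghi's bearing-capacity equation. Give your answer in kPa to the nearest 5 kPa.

q_ult ≈ 240 kPa

With the water table at the surface the whole profile is submerged: γ' = 17.9 − 9.81 = 8.09 kN/m³, so q = γ'·D_f = 23.946 kPa.
q_ult = c·N_c·s_c + q·N_q
     = 32 × 5.14 × 1.3 + 23.946 × 1
     = 213.82 + 23.946 = 237.77 kPa.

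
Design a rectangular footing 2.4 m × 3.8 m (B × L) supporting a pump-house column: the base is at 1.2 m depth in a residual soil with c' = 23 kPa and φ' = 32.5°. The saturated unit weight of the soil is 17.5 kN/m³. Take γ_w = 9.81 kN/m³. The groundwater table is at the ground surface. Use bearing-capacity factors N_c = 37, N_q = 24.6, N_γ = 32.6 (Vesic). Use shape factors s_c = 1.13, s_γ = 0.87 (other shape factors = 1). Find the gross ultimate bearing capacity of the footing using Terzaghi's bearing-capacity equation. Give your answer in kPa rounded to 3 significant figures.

Water table at ground surface, so effective unit weight γ' = 17.5 − 9.81 = 7.69 kN/m³ is used throughout; overburden q = 7.69 × 1.2 = 9.228 kPa; the same γ' applies in the ½γBN_γ term.
Cohesion term c·N_c·s_c = 23 × 37 × 1.13 = 961.63 kPa; surcharge term q·N_q = 9.228 × 24.6 = 227.01 kPa; self-weight term 0.5·γ·B·N_γ·s_γ = 0.5 × 7.69 × 2.4 × 32.6 × 0.87 = 261.72 kPa.
q_ult = 961.63 + 227.01 + 261.72 = 1450.4 kPa.

q_ult ≈ 1450 kPa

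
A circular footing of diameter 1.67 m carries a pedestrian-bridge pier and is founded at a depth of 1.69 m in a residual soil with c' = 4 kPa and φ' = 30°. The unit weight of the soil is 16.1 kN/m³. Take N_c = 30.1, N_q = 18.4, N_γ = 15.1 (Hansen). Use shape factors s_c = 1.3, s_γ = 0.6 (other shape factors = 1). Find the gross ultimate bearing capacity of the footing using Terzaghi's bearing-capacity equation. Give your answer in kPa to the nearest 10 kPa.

q_ult ≈ 780 kPa

Overburden at base level: q = 16.1 × 1.69 = 27.209 kPa.
Cohesion term c·N_c·s_c = 4 × 30.1 × 1.3 = 156.52 kPa; surcharge term q·N_q = 27.209 × 18.4 = 500.65 kPa; self-weight term 0.5·γ·B·N_γ·s_γ = 0.5 × 16.1 × 1.67 × 15.1 × 0.6 = 121.8 kPa.
q_ult = 156.52 + 500.65 + 121.8 = 778.96 kPa.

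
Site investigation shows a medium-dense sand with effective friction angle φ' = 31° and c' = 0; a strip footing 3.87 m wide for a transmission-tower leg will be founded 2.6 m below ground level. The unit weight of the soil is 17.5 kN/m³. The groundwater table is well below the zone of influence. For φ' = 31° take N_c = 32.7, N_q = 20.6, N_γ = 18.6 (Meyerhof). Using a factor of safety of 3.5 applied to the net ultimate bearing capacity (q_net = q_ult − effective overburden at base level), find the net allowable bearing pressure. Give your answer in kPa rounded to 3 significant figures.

q_all(net) ≈ 435 kPa

Effective surcharge at the founding depth q = γ·D_f = 17.5 × 2.6 = 45.5 kPa.
q_ult = q·N_q + 0.5·γ·B·N_γ
     = 45.5 × 20.6 + 0.5 × 17.5 × 3.87 × 18.6
     = 937.3 + 629.84 = 1567.1 kPa.
Net ultimate: q_net = 1567.1 − 45.5 = 1521.6 kPa.
q_all(net) = 1521.6 / 3.5 = 434.76 kPa.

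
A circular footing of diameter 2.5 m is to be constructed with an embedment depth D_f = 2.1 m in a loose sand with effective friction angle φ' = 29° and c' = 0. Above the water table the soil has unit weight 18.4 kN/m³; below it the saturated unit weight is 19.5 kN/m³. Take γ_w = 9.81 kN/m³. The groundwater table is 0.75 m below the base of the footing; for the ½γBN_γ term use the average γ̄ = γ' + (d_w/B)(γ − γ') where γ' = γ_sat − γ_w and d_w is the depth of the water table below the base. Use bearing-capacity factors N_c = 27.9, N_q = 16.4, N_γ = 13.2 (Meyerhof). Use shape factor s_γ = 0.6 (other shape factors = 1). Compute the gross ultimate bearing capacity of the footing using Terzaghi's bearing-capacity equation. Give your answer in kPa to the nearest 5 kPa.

Effective surcharge at the founding depth q = γ·D_f = 18.4 × 2.1 = 38.64 kPa.
With d_w = 0.75 m < B, γ̄ = 9.69 + (0.75/2.5) × (18.4 − 9.69) = 12.303 kN/m³.
q_ult = q·N_q + 0.5·γ·B·N_γ·s_γ
     = 38.64 × 16.4 + 0.5 × 12.303 × 2.5 × 13.2 × 0.6
     = 633.7 + 121.8 = 755.5 kPa.

q_ult ≈ 755 kPa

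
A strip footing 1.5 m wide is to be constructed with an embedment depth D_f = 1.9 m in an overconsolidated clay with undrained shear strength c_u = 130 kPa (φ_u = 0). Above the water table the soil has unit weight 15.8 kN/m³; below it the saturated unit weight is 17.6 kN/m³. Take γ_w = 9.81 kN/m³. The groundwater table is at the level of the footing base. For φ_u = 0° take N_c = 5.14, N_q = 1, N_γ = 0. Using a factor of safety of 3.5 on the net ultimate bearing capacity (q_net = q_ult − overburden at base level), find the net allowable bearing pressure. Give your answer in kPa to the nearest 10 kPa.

q_all(net) ≈ 190 kPa

Effective surcharge at the founding depth q = γ·D_f = 15.8 × 1.9 = 30.02 kPa.
q_ult = c·N_c + q·N_q
     = 130 × 5.14 + 30.02 × 1
     = 668.2 + 30.02 = 698.22 kPa.
q_net = 698.22 − 30.02 = 668.2 kPa.
q_all(net) = 668.2 / 3.5 = 190.91 kPa.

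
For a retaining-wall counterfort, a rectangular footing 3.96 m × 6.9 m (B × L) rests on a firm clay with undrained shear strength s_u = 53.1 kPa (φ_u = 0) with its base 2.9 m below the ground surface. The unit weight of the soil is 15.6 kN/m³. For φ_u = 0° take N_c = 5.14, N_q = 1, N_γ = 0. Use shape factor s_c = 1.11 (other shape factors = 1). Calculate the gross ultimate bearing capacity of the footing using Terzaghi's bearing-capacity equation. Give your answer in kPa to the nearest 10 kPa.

Overburden at base level: q = 15.6 × 2.9 = 45.24 kPa.
Cohesion term c·N_c·s_c = 53.1 × 5.14 × 1.11 = 302.96 kPa; surcharge term q·N_q = 45.24 × 1 = 45.24 kPa.
q_ult = 302.96 + 45.24 = 348.2 kPa.

q_ult ≈ 350 kPa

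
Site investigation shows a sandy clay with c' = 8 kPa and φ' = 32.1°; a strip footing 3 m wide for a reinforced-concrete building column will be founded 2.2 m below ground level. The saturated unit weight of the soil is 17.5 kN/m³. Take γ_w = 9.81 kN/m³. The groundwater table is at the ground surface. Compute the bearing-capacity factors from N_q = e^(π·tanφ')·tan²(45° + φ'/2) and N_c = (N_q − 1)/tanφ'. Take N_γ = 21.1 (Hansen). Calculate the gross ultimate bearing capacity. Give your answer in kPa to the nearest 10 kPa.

q_ult ≈ 930 kPa

tan32.1° = 0.6273, so N_q = e^(π×0.6273)·tan²(61.05°) = 7.176 × 3.268 = 23.45.
N_c = (23.45 − 1)/tan32.1° = 35.79.
γ' = 17.5 − 9.81 = 7.69 kN/m³ (submerged throughout). q = 7.69 × 2.2 = 16.918 kPa; the same γ' applies in the ½γBN_γ term.
c·N_c = 8 × 35.79 = 286.32 kPa
q·N_q = 16.918 × 23.451 = 396.74 kPa
0.5·γ·B·N_γ = 0.5 × 7.69 × 3 × 21.1 = 243.39 kPa
q_ult = 286.32 + 396.74 + 243.39 = 926.44 kPa.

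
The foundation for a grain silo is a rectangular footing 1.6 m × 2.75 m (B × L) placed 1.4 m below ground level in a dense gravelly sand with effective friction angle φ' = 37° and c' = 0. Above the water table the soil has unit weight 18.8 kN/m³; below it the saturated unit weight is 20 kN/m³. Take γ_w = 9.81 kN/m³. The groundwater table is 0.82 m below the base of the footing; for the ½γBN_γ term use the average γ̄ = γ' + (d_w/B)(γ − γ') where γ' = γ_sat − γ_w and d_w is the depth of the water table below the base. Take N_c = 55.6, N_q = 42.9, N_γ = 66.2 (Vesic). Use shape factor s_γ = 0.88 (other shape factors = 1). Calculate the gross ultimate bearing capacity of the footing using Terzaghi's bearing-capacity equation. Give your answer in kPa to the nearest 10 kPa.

q_ult ≈ 1810 kPa

Overburden at base level: q = 18.8 × 1.4 = 26.32 kPa.
The water table is 0.82 m below the base (< B = 1.6 m), so the ½γBN_γ term uses γ̄ = γ' + (d_w/B)(γ − γ') = 10.19 + (0.82/1.6)(18.8 − 10.19) = 14.603 kN/m³.
Surcharge term q·N_q = 26.32 × 42.9 = 1129.1 kPa; self-weight term 0.5·γ·B·N_γ·s_γ = 0.5 × 14.603 × 1.6 × 66.2 × 0.88 = 680.55 kPa.
q_ult = 1129.1 + 680.55 = 1809.7 kPa.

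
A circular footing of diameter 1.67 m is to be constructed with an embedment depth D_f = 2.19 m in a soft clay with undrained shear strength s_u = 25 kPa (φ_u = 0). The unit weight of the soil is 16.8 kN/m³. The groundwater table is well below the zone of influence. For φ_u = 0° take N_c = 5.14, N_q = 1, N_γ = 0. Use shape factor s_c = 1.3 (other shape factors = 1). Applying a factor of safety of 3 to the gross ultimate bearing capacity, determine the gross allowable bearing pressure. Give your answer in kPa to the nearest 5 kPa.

q_all ≈ 70 kPa

q = γ·D_f = 16.8 × 2.19 = 36.792 kPa.
c·N_c·s_c = 25 × 5.14 × 1.3 = 167.05 kPa
q·N_q = 36.792 × 1 = 36.792 kPa
q_ult = 167.05 + 36.792 = 203.84 kPa.
q_all = q_ult / FS = 203.84 / 3 = 67.947 kPa.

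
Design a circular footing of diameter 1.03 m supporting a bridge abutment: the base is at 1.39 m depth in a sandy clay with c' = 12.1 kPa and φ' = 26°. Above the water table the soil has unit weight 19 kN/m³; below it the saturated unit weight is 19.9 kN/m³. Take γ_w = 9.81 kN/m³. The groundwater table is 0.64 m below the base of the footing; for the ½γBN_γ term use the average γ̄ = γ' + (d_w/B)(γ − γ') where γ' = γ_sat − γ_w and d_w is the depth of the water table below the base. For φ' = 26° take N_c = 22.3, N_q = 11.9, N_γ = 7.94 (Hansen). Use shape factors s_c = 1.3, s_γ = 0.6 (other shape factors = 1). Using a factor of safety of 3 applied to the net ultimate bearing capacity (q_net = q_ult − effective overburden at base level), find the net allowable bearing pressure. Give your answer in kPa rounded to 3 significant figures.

q = γ·D_f = 19 × 1.39 = 26.41 kPa.
γ' = 10.09 kN/m³; averaging over the depth B below the base, γ̄ = γ' + (d_w/B)(γ − γ') = 15.626 kN/m³.
c·N_c·s_c = 12.1 × 22.3 × 1.3 = 350.78 kPa
q·N_q = 26.41 × 11.9 = 314.28 kPa
0.5·γ·B·N_γ·s_γ = 0.5 × 15.626 × 1.03 × 7.94 × 0.6 = 38.339 kPa
q_ult = 350.78 + 314.28 + 38.339 = 703.4 kPa.
Net ultimate: q_net = 703.4 − 26.41 = 676.99 kPa.
q_all(net) = 676.99 / 3 = 225.66 kPa.

q_all(net) ≈ 226 kPa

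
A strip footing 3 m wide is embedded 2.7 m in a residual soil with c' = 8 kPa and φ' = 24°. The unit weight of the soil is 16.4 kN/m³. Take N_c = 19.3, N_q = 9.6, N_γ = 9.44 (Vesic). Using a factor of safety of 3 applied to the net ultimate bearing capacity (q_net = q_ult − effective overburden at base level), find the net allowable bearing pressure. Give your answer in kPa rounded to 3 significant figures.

Effective surcharge at the founding depth q = γ·D_f = 16.4 × 2.7 = 44.28 kPa.
q_ult = c·N_c + q·N_q + 0.5·γ·B·N_γ
     = 8 × 19.3 + 44.28 × 9.6 + 0.5 × 16.4 × 3 × 9.44
     = 154.4 + 425.09 + 232.22 = 811.71 kPa.
Net ultimate: q_net = 811.71 − 44.28 = 767.43 kPa.
q_all(net) = 767.43 / 3 = 255.81 kPa.

q_all(net) ≈ 256 kPa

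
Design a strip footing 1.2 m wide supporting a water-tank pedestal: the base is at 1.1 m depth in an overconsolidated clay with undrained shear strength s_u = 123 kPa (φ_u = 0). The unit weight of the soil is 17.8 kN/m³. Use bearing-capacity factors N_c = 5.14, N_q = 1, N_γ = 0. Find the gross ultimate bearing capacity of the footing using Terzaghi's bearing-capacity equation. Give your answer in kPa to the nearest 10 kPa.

q = γ·D_f = 17.8 × 1.1 = 19.58 kPa.
c·N_c = 123 × 5.14 = 632.22 kPa
q·N_q = 19.58 × 1 = 19.58 kPa
q_ult = 632.22 + 19.58 = 651.8 kPa.

q_ult ≈ 650 kPa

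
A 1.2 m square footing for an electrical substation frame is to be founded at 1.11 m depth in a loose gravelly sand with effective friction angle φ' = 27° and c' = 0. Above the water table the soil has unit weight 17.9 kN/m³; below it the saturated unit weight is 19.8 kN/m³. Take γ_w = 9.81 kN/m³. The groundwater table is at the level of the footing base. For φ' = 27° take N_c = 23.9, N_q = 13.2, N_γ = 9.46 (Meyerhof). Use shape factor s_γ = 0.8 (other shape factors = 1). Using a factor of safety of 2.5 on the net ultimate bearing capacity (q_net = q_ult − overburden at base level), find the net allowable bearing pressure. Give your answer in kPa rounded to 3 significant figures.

q = γ·D_f = 17.9 × 1.11 = 19.869 kPa.
For the ½γBN_γ term take γ' = 19.8 − 9.81 = 9.99 kN/m³ (soil below base is submerged).
q·N_q = 19.869 × 13.2 = 262.27 kPa
0.5·γ·B·N_γ·s_γ = 0.5 × 9.99 × 1.2 × 9.46 × 0.8 = 45.363 kPa
q_ult = 262.27 + 45.363 = 307.63 kPa.
q_net = 307.63 − 19.869 = 287.76 kPa.
q_all(net) = 287.76 / 2.5 = 115.11 kPa.

q_all(net) ≈ 115 kPa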